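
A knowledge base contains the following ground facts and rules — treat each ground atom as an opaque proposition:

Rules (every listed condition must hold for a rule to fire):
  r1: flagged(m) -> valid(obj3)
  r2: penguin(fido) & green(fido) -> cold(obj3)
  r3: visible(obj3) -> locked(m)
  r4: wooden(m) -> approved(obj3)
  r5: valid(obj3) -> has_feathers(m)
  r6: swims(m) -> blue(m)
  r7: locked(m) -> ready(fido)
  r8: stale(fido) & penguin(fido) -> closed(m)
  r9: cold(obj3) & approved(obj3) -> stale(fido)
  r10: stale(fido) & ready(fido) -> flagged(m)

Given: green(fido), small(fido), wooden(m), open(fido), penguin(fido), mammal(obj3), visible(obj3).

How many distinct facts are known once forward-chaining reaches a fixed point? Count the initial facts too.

16

Round 1 fires r2, r3, r4, giving cold(obj3), locked(m), approved(obj3).
Round 2 fires r7, r9, giving ready(fido), stale(fido).
Round 3 fires r8, r10, giving closed(m), flagged(m).
Round 4 fires r1, giving valid(obj3).
Round 5 fires r5, giving has_feathers(m).
Closure: {approved(obj3), closed(m), cold(obj3), flagged(m), green(fido), has_feathers(m), locked(m), mammal(obj3), open(fido), penguin(fido), ready(fido), small(fido), stale(fido), valid(obj3), visible(obj3), wooden(m)} — 16 facts.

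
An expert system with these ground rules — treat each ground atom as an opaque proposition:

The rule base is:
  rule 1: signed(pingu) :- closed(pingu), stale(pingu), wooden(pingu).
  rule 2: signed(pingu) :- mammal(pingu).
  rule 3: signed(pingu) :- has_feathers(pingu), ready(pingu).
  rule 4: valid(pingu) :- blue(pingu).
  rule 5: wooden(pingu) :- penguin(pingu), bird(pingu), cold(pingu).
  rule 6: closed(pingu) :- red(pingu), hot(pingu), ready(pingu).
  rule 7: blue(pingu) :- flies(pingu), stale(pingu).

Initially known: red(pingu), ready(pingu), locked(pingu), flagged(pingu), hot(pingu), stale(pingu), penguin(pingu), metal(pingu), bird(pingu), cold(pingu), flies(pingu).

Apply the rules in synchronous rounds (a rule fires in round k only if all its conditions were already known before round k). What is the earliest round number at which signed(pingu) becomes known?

Round 1: rule 5 [wooden(pingu) :- penguin(pingu), bird(pingu), cold(pingu).]; rule 6 [closed(pingu) :- red(pingu), hot(pingu), ready(pingu).]; rule 7 [blue(pingu) :- flies(pingu), stale(pingu).]. Adds wooden(pingu), closed(pingu), blue(pingu).
Round 2: rule 1 [signed(pingu) :- closed(pingu), stale(pingu), wooden(pingu).]; rule 4 [valid(pingu) :- blue(pingu).]. Adds signed(pingu), valid(pingu).
signed(pingu) first appears in round 2.

2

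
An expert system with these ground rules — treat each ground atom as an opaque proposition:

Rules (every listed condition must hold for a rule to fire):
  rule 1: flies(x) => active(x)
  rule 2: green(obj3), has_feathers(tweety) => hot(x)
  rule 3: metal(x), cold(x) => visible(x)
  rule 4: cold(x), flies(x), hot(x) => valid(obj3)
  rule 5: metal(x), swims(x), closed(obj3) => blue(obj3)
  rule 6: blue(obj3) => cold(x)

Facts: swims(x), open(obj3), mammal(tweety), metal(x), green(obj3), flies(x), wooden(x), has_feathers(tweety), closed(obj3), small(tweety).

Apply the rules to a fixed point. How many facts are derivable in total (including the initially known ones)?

Round 1 fires rule 1, rule 2, rule 5, giving active(x), hot(x), blue(obj3).
Round 2 fires rule 6, giving cold(x).
Round 3 fires rule 3, rule 4, giving visible(x), valid(obj3).
Closure: {active(x), blue(obj3), closed(obj3), cold(x), flies(x), green(obj3), has_feathers(tweety), hot(x), mammal(tweety), metal(x), open(obj3), small(tweety), swims(x), valid(obj3), visible(x), wooden(x)} — 16 facts.

16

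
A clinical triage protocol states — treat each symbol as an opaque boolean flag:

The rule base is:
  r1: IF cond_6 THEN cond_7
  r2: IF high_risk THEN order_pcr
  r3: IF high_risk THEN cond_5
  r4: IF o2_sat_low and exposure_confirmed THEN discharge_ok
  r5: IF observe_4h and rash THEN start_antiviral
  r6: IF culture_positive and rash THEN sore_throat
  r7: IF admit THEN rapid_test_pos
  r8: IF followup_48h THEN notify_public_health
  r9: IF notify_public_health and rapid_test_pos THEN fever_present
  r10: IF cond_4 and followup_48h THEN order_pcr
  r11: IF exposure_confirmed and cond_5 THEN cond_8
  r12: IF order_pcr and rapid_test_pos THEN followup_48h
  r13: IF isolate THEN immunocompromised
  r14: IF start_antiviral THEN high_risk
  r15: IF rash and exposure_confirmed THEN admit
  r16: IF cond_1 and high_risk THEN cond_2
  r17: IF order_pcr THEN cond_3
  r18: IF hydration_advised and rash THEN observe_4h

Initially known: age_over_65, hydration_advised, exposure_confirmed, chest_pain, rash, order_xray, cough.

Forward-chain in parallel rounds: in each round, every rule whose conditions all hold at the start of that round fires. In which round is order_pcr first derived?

4

Round 1 fires r15, r18, giving admit, observe_4h.
Round 2 fires r5, r7, giving start_antiviral, rapid_test_pos.
Round 3 fires r14, giving high_risk.
Round 4 fires r2, r3, giving order_pcr, cond_5.
order_pcr first appears in round 4.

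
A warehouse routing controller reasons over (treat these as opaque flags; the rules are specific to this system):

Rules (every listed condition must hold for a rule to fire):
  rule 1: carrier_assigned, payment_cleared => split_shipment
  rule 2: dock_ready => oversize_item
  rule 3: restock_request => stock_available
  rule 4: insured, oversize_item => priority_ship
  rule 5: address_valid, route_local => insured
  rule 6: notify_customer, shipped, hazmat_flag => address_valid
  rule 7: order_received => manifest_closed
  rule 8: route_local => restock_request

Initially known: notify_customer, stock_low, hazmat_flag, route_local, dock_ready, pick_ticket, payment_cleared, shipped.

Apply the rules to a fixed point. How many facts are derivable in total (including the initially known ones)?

14

Round 1: rule 2 [dock_ready => oversize_item]; rule 6 [notify_customer, shipped, hazmat_flag => address_valid]; rule 8 [route_local => restock_request]. New: oversize_item, address_valid, restock_request.
Round 2: rule 3 [restock_request => stock_available]; rule 5 [address_valid, route_local => insured]. New: stock_available, insured.
Round 3: rule 4 [insured, oversize_item => priority_ship]. New: priority_ship.
Closure: {address_valid, dock_ready, hazmat_flag, insured, notify_customer, oversize_item, payment_cleared, pick_ticket, priority_ship, restock_request, route_local, shipped, stock_available, stock_low} — 14 facts.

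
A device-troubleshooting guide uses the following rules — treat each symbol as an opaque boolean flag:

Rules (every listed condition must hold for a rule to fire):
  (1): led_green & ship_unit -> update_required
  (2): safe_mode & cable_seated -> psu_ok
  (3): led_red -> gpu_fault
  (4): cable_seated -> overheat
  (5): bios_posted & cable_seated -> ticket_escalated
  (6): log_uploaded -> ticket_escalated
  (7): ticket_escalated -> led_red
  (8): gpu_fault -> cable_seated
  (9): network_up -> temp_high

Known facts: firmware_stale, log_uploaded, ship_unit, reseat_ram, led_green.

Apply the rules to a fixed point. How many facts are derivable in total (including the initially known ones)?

11

Round 1 — (1), (6), derive update_required, ticket_escalated.
Round 2 — (7), derive led_red.
Round 3 — (3), derive gpu_fault.
Round 4 — (8), derive cable_seated.
Round 5 — (4), derive overheat.
Closure: {cable_seated, firmware_stale, gpu_fault, led_green, led_red, log_uploaded, overheat, reseat_ram, ship_unit, ticket_escalated, update_required} — 11 facts.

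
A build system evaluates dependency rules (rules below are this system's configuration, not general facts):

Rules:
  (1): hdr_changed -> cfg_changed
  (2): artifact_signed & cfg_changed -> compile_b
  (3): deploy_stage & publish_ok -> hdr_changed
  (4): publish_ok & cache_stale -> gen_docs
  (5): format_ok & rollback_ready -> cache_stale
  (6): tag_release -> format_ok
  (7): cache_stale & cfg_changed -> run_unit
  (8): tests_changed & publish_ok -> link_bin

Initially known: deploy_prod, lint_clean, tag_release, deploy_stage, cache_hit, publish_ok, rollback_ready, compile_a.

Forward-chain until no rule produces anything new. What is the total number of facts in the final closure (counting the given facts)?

Round 1 — (3), (6), derive hdr_changed, format_ok.
Round 2 — (1), (5), derive cfg_changed, cache_stale.
Round 3 — (4), (7), derive gen_docs, run_unit.
Closure: {cache_hit, cache_stale, cfg_changed, compile_a, deploy_prod, deploy_stage, format_ok, gen_docs, hdr_changed, lint_clean, publish_ok, rollback_ready, run_unit, tag_release} — 14 facts.

14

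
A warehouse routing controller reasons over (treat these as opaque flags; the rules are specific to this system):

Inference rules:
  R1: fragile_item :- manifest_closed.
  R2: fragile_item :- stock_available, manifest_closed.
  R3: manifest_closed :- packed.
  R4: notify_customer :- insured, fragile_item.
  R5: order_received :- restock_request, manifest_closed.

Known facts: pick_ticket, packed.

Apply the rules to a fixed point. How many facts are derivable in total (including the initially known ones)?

4

Round 1 fires R3, giving manifest_closed.
Round 2 fires R1, giving fragile_item.
Closure: {fragile_item, manifest_closed, packed, pick_ticket} — 4 facts.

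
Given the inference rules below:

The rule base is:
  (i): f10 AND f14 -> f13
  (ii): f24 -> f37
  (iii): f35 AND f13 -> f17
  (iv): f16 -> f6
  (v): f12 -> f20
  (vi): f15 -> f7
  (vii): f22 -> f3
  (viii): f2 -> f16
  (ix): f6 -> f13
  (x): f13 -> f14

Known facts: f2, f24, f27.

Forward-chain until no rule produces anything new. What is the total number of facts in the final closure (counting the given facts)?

8

Round 1 — (ii), (viii), derive f37, f16.
Round 2 — (iv), derive f6.
Round 3 — (ix), derive f13.
Round 4 — (x), derive f14.
Closure: {f13, f14, f16, f2, f24, f27, f37, f6} — 8 facts.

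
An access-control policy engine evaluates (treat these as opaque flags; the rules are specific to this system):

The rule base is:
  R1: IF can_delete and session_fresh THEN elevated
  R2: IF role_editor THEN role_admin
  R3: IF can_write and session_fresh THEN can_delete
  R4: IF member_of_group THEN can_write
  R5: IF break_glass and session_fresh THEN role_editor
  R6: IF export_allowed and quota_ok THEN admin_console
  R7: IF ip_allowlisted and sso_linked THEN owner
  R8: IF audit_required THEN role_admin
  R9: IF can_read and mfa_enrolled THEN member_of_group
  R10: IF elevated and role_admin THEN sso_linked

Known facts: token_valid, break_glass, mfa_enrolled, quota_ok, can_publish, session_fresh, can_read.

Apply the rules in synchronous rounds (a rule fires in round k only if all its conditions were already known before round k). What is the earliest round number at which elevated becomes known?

4

Round 1: R5 [IF break_glass and session_fresh THEN role_editor]; R9 [IF can_read and mfa_enrolled THEN member_of_group]. New: role_editor, member_of_group.
Round 2: R2 [IF role_editor THEN role_admin]; R4 [IF member_of_group THEN can_write]. New: role_admin, can_write.
Round 3: R3 [IF can_write and session_fresh THEN can_delete]. New: can_delete.
Round 4: R1 [IF can_delete and session_fresh THEN elevated]. New: elevated.
elevated first appears in round 4.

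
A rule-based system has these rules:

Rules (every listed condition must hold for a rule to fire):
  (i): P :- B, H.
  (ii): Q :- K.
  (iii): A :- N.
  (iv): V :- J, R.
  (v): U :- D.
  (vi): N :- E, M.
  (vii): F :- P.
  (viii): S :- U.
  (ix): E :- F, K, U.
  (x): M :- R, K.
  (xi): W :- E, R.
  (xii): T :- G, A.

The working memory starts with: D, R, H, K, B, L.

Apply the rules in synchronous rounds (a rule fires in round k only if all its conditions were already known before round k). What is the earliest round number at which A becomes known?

Round 1 — (i), (ii), (v), (x), derive P, Q, U, M.
Round 2 — (vii), (viii), derive F, S.
Round 3 — (ix), derive E.
Round 4 — (vi), (xi), derive N, W.
Round 5 — (iii), derive A.
A first appears in round 5.

5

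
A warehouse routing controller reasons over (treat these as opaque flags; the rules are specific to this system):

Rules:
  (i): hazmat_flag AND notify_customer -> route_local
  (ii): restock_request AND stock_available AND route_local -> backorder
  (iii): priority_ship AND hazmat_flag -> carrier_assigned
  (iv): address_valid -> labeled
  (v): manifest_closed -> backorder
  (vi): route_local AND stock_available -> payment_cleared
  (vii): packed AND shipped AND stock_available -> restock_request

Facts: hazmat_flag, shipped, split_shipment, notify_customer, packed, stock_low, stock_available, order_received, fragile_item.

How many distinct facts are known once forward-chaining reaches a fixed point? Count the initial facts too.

[1] (i) [hazmat_flag AND notify_customer -> route_local]; (vii) [packed AND shipped AND stock_available -> restock_request]. ⇒ new: route_local, restock_request.
[2] (ii) [restock_request AND stock_available AND route_local -> backorder]; (vi) [route_local AND stock_available -> payment_cleared]. ⇒ new: backorder, payment_cleared.
Closure: {backorder, fragile_item, hazmat_flag, notify_customer, order_received, packed, payment_cleared, restock_request, route_local, shipped, split_shipment, stock_available, stock_low} — 13 facts.

13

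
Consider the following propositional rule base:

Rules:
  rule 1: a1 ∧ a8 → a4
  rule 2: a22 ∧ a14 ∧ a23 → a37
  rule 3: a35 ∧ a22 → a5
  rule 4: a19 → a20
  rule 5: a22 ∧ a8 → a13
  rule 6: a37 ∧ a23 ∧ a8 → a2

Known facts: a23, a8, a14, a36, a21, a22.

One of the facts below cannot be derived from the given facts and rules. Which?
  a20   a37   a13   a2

a20

Round 1: rule 2 [a22 ∧ a14 ∧ a23 → a37]; rule 5 [a22 ∧ a8 → a13]. New: a37, a13.
Round 2: rule 6 [a37 ∧ a23 ∧ a8 → a2]. New: a2.
Derived: a37 (round 1), a13 (round 1), a2 (round 2). a20 never appears in any round.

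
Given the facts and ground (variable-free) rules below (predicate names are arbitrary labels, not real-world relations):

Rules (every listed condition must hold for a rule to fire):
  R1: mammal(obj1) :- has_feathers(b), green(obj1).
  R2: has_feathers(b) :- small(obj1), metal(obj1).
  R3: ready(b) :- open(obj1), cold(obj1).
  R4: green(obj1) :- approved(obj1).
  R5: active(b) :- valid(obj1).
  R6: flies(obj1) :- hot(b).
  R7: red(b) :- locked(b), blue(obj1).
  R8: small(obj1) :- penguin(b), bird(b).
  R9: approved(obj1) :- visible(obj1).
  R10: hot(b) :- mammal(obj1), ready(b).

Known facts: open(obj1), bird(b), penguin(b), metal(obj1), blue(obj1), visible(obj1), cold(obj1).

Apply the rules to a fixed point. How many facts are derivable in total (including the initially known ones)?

Round 1: R3 [ready(b) :- open(obj1), cold(obj1).]; R8 [small(obj1) :- penguin(b), bird(b).]; R9 [approved(obj1) :- visible(obj1).]. Adds ready(b), small(obj1), approved(obj1).
Round 2: R2 [has_feathers(b) :- small(obj1), metal(obj1).]; R4 [green(obj1) :- approved(obj1).]. Adds has_feathers(b), green(obj1).
Round 3: R1 [mammal(obj1) :- has_feathers(b), green(obj1).]. Adds mammal(obj1).
Round 4: R10 [hot(b) :- mammal(obj1), ready(b).]. Adds hot(b).
Round 5: R6 [flies(obj1) :- hot(b).]. Adds flies(obj1).
Closure: {approved(obj1), bird(b), blue(obj1), cold(obj1), flies(obj1), green(obj1), has_feathers(b), hot(b), mammal(obj1), metal(obj1), open(obj1), penguin(b), ready(b), small(obj1), visible(obj1)} — 15 facts.

15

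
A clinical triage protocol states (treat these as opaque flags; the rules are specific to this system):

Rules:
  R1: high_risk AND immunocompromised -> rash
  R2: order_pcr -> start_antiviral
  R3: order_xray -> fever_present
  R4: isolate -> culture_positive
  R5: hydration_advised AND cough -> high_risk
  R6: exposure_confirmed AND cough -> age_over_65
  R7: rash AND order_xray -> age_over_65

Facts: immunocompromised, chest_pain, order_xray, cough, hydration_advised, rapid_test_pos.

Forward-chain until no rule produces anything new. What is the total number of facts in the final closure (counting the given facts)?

[1] R3 [order_xray -> fever_present]; R5 [hydration_advised AND cough -> high_risk]. ⇒ new: fever_present, high_risk.
[2] R1 [high_risk AND immunocompromised -> rash]. ⇒ new: rash.
[3] R7 [rash AND order_xray -> age_over_65]. ⇒ new: age_over_65.
Closure: {age_over_65, chest_pain, cough, fever_present, high_risk, hydration_advised, immunocompromised, order_xray, rapid_test_pos, rash} — 10 facts.

10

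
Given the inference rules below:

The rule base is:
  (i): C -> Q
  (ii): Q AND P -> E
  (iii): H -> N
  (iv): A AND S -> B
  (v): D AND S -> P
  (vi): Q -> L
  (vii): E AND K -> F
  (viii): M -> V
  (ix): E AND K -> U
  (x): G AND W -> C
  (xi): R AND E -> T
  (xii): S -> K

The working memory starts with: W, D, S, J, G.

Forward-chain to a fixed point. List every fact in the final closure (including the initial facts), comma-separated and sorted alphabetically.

C, D, E, F, G, J, K, L, P, Q, S, U, W

[1] (v) [D AND S -> P]; (x) [G AND W -> C]; (xii) [S -> K]. ⇒ new: P, C, K.
[2] (i) [C -> Q]. ⇒ new: Q.
[3] (ii) [Q AND P -> E]; (vi) [Q -> L]. ⇒ new: E, L.
[4] (vii) [E AND K -> F]; (ix) [E AND K -> U]. ⇒ new: F, U.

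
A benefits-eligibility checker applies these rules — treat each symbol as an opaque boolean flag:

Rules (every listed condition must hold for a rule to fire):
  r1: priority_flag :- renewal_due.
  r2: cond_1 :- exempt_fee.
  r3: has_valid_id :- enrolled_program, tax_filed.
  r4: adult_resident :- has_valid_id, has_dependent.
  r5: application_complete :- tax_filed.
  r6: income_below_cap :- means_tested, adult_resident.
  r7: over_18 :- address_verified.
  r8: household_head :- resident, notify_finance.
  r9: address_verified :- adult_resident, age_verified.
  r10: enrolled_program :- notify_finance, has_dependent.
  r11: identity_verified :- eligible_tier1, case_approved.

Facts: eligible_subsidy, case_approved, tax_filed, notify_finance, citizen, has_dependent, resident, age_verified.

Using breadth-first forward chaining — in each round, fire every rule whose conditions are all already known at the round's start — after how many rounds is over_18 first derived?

5

[1] r5 [application_complete :- tax_filed.]; r8 [household_head :- resident, notify_finance.]; r10 [enrolled_program :- notify_finance, has_dependent.]. ⇒ new: application_complete, household_head, enrolled_program.
[2] r3 [has_valid_id :- enrolled_program, tax_filed.]. ⇒ new: has_valid_id.
[3] r4 [adult_resident :- has_valid_id, has_dependent.]. ⇒ new: adult_resident.
[4] r9 [address_verified :- adult_resident, age_verified.]. ⇒ new: address_verified.
[5] r7 [over_18 :- address_verified.]. ⇒ new: over_18.
over_18 first appears in round 5.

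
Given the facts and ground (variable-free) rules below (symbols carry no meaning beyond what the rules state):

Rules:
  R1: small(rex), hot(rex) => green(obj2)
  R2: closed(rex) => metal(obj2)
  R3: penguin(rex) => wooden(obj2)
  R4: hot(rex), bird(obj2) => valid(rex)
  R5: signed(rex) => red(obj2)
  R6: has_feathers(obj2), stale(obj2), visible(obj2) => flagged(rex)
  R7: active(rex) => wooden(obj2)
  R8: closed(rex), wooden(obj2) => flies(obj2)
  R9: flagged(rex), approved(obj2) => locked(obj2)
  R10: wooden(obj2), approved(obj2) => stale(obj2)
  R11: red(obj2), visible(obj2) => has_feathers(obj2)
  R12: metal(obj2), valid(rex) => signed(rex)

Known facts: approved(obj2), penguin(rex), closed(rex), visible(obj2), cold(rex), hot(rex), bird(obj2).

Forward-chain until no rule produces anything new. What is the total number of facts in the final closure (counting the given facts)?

Round 1: R2 [closed(rex) => metal(obj2)]; R3 [penguin(rex) => wooden(obj2)]; R4 [hot(rex), bird(obj2) => valid(rex)]. Adds metal(obj2), wooden(obj2), valid(rex).
Round 2: R8 [closed(rex), wooden(obj2) => flies(obj2)]; R10 [wooden(obj2), approved(obj2) => stale(obj2)]; R12 [metal(obj2), valid(rex) => signed(rex)]. Adds flies(obj2), stale(obj2), signed(rex).
Round 3: R5 [signed(rex) => red(obj2)]. Adds red(obj2).
Round 4: R11 [red(obj2), visible(obj2) => has_feathers(obj2)]. Adds has_feathers(obj2).
Round 5: R6 [has_feathers(obj2), stale(obj2), visible(obj2) => flagged(rex)]. Adds flagged(rex).
Round 6: R9 [flagged(rex), approved(obj2) => locked(obj2)]. Adds locked(obj2).
Closure: {approved(obj2), bird(obj2), closed(rex), cold(rex), flagged(rex), flies(obj2), has_feathers(obj2), hot(rex), locked(obj2), metal(obj2), penguin(rex), red(obj2), signed(rex), stale(obj2), valid(rex), visible(obj2), wooden(obj2)} — 17 facts.

17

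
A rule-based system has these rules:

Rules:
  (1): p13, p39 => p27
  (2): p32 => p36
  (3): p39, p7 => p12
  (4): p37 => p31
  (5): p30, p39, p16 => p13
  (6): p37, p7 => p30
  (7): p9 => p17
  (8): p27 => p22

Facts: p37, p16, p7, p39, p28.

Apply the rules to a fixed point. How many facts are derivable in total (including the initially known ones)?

11

Round 1 fires (3), (4), (6), giving p12, p31, p30.
Round 2 fires (5), giving p13.
Round 3 fires (1), giving p27.
Round 4 fires (8), giving p22.
Closure: {p12, p13, p16, p22, p27, p28, p30, p31, p37, p39, p7} — 11 facts.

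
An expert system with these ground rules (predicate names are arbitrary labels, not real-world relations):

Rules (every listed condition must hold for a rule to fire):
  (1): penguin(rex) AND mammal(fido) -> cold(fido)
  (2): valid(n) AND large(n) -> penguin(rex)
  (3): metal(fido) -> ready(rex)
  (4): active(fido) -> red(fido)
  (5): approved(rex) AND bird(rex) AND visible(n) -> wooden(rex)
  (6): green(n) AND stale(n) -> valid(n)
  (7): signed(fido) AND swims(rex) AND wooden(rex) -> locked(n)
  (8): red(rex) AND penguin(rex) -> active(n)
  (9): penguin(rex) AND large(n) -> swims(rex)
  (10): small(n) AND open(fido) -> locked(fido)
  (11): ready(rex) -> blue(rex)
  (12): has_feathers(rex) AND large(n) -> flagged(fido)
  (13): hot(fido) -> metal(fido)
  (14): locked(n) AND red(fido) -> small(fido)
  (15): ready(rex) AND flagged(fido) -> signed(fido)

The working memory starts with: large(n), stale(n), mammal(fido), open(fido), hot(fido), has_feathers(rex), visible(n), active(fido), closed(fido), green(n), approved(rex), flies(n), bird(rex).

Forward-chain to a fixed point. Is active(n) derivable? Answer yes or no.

no

Round 1: (4) [active(fido) -> red(fido)]; (5) [approved(rex) AND bird(rex) AND visible(n) -> wooden(rex)]; (6) [green(n) AND stale(n) -> valid(n)]; (12) [has_feathers(rex) AND large(n) -> flagged(fido)]; (13) [hot(fido) -> metal(fido)]. New: red(fido), wooden(rex), valid(n), flagged(fido), metal(fido).
Round 2: (2) [valid(n) AND large(n) -> penguin(rex)]; (3) [metal(fido) -> ready(rex)]. New: penguin(rex), ready(rex).
Round 3: (1) [penguin(rex) AND mammal(fido) -> cold(fido)]; (9) [penguin(rex) AND large(n) -> swims(rex)]; (11) [ready(rex) -> blue(rex)]; (15) [ready(rex) AND flagged(fido) -> signed(fido)]. New: cold(fido), swims(rex), blue(rex), signed(fido).
Round 4: (7) [signed(fido) AND swims(rex) AND wooden(rex) -> locked(n)]. New: locked(n).
Round 5: (14) [locked(n) AND red(fido) -> small(fido)]. New: small(fido).
Fixed point reached. active(n) is concluded only by (8); (8) needs red(rex) (never derived).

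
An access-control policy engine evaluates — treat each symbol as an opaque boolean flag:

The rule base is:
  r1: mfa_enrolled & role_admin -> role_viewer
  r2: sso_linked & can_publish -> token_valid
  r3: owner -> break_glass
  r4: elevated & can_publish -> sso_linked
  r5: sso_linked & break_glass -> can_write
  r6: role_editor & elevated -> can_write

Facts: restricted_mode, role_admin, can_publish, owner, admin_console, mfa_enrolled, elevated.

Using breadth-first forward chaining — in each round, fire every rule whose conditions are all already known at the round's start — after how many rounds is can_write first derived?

2

Round 1: r1 [mfa_enrolled & role_admin -> role_viewer]; r3 [owner -> break_glass]; r4 [elevated & can_publish -> sso_linked]. Adds role_viewer, break_glass, sso_linked.
Round 2: r2 [sso_linked & can_publish -> token_valid]; r5 [sso_linked & break_glass -> can_write]. Adds token_valid, can_write.
can_write first appears in round 2.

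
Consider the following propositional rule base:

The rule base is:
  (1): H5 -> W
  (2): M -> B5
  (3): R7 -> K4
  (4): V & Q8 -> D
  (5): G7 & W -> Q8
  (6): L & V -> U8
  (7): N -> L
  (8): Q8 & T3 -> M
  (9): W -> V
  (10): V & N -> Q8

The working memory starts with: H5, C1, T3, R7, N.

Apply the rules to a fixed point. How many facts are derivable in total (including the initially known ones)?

14

Round 1: (1) [H5 -> W]; (3) [R7 -> K4]; (7) [N -> L]. New: W, K4, L.
Round 2: (9) [W -> V]. New: V.
Round 3: (6) [L & V -> U8]; (10) [V & N -> Q8]. New: U8, Q8.
Round 4: (4) [V & Q8 -> D]; (8) [Q8 & T3 -> M]. New: D, M.
Round 5: (2) [M -> B5]. New: B5.
Closure: {B5, C1, D, H5, K4, L, M, N, Q8, R7, T3, U8, V, W} — 14 facts.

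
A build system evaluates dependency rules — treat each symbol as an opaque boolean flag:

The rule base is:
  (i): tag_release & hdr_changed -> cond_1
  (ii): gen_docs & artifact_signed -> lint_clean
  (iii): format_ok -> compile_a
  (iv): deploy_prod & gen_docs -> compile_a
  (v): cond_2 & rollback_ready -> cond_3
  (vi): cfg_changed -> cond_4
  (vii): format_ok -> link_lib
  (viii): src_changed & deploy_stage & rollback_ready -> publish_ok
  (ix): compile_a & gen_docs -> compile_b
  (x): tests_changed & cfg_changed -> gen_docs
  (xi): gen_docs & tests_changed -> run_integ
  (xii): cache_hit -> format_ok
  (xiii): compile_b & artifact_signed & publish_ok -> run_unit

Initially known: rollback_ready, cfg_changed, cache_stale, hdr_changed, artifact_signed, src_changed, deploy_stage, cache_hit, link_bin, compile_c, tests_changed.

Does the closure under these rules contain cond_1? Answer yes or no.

no

[1] (vi) [cfg_changed -> cond_4]; (viii) [src_changed & deploy_stage & rollback_ready -> publish_ok]; (x) [tests_changed & cfg_changed -> gen_docs]; (xii) [cache_hit -> format_ok]. ⇒ new: cond_4, publish_ok, gen_docs, format_ok.
[2] (ii) [gen_docs & artifact_signed -> lint_clean]; (iii) [format_ok -> compile_a]; (vii) [format_ok -> link_lib]; (xi) [gen_docs & tests_changed -> run_integ]. ⇒ new: lint_clean, compile_a, link_lib, run_integ.
[3] (ix) [compile_a & gen_docs -> compile_b]. ⇒ new: compile_b.
[4] (xiii) [compile_b & artifact_signed & publish_ok -> run_unit]. ⇒ new: run_unit.
Fixed point reached. cond_1 is concluded only by (i); (i) needs tag_release (never derived).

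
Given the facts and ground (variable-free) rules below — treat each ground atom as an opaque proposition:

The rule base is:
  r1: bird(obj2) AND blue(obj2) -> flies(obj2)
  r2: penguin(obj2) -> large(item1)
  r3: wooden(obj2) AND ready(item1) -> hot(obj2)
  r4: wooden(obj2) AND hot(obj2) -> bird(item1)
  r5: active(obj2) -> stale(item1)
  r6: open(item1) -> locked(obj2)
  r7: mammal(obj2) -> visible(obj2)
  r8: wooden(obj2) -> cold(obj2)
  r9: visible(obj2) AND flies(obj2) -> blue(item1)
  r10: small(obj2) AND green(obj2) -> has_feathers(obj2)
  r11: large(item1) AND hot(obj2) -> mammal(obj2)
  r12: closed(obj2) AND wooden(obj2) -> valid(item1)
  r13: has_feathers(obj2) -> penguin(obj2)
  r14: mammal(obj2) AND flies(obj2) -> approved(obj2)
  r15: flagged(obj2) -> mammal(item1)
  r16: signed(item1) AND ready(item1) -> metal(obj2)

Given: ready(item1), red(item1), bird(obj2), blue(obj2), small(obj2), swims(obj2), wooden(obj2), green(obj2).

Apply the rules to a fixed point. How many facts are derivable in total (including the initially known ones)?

Round 1: r1 [bird(obj2) AND blue(obj2) -> flies(obj2)]; r3 [wooden(obj2) AND ready(item1) -> hot(obj2)]; r8 [wooden(obj2) -> cold(obj2)]; r10 [small(obj2) AND green(obj2) -> has_feathers(obj2)]. New: flies(obj2), hot(obj2), cold(obj2), has_feathers(obj2).
Round 2: r4 [wooden(obj2) AND hot(obj2) -> bird(item1)]; r13 [has_feathers(obj2) -> penguin(obj2)]. New: bird(item1), penguin(obj2).
Round 3: r2 [penguin(obj2) -> large(item1)]. New: large(item1).
Round 4: r11 [large(item1) AND hot(obj2) -> mammal(obj2)]. New: mammal(obj2).
Round 5: r7 [mammal(obj2) -> visible(obj2)]; r14 [mammal(obj2) AND flies(obj2) -> approved(obj2)]. New: visible(obj2), approved(obj2).
Round 6: r9 [visible(obj2) AND flies(obj2) -> blue(item1)]. New: blue(item1).
Closure: {approved(obj2), bird(item1), bird(obj2), blue(item1), blue(obj2), cold(obj2), flies(obj2), green(obj2), has_feathers(obj2), hot(obj2), large(item1), mammal(obj2), penguin(obj2), ready(item1), red(item1), small(obj2), swims(obj2), visible(obj2), wooden(obj2)} — 19 facts.

19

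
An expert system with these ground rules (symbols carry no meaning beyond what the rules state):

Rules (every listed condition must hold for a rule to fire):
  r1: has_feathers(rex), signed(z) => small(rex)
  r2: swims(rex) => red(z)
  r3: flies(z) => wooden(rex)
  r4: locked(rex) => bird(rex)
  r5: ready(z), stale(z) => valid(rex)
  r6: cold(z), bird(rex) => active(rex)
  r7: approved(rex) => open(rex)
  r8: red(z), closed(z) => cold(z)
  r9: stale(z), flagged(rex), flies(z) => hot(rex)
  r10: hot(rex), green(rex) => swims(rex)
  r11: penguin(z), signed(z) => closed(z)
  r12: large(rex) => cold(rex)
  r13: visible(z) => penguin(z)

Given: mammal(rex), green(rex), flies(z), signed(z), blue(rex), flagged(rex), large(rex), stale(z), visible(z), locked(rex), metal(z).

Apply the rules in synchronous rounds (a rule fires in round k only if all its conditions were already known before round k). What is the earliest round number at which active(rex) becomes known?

5

Round 1 — r3, r4, r9, r12, r13, derive wooden(rex), bird(rex), hot(rex), cold(rex), penguin(z).
Round 2 — r10, r11, derive swims(rex), closed(z).
Round 3 — r2, derive red(z).
Round 4 — r8, derive cold(z).
Round 5 — r6, derive active(rex).
active(rex) first appears in round 5.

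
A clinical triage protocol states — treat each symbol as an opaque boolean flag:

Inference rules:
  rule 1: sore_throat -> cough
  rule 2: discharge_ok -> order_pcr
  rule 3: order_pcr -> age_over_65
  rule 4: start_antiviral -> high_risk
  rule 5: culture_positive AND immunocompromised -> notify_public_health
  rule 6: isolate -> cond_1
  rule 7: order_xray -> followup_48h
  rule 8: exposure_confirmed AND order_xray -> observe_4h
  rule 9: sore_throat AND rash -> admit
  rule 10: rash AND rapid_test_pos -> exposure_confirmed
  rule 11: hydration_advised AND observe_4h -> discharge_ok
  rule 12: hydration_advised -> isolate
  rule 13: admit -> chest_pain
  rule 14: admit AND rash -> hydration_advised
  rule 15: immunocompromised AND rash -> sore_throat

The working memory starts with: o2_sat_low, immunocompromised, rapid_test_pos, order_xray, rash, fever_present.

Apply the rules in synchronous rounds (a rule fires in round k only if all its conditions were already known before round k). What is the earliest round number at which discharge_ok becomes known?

Round 1: rule 7 [order_xray -> followup_48h]; rule 10 [rash AND rapid_test_pos -> exposure_confirmed]; rule 15 [immunocompromised AND rash -> sore_throat]. Adds followup_48h, exposure_confirmed, sore_throat.
Round 2: rule 1 [sore_throat -> cough]; rule 8 [exposure_confirmed AND order_xray -> observe_4h]; rule 9 [sore_throat AND rash -> admit]. Adds cough, observe_4h, admit.
Round 3: rule 13 [admit -> chest_pain]; rule 14 [admit AND rash -> hydration_advised]. Adds chest_pain, hydration_advised.
Round 4: rule 11 [hydration_advised AND observe_4h -> discharge_ok]; rule 12 [hydration_advised -> isolate]. Adds discharge_ok, isolate.
discharge_ok first appears in round 4.

4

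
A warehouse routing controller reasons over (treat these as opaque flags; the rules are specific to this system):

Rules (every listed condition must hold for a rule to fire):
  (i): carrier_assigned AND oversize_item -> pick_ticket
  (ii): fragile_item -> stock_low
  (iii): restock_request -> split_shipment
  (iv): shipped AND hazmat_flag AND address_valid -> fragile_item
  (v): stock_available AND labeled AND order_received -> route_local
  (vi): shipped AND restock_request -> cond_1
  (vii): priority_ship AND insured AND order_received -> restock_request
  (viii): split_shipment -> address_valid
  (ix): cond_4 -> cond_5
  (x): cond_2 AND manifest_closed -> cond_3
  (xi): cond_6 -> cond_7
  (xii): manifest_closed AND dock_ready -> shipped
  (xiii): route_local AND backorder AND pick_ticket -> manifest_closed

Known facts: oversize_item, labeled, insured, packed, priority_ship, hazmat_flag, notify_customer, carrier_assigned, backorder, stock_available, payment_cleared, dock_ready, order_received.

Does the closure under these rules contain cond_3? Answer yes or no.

no

Round 1 — (i), (v), (vii), derive pick_ticket, route_local, restock_request.
Round 2 — (iii), (xiii), derive split_shipment, manifest_closed.
Round 3 — (viii), (xii), derive address_valid, shipped.
Round 4 — (iv), (vi), derive fragile_item, cond_1.
Round 5 — (ii), derive stock_low.
Fixed point reached. cond_3 is concluded only by (x); (x) needs cond_2 (never derived).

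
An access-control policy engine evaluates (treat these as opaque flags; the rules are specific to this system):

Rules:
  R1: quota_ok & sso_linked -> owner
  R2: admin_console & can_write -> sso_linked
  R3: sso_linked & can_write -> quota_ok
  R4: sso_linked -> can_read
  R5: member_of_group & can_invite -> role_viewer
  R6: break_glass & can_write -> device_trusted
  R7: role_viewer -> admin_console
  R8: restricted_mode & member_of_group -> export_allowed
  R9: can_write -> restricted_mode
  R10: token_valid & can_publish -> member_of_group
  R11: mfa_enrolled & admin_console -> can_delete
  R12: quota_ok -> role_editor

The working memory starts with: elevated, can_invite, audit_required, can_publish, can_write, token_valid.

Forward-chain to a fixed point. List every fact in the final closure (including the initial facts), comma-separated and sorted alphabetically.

Round 1: R9 [can_write -> restricted_mode]; R10 [token_valid & can_publish -> member_of_group]. New: restricted_mode, member_of_group.
Round 2: R5 [member_of_group & can_invite -> role_viewer]; R8 [restricted_mode & member_of_group -> export_allowed]. New: role_viewer, export_allowed.
Round 3: R7 [role_viewer -> admin_console]. New: admin_console.
Round 4: R2 [admin_console & can_write -> sso_linked]. New: sso_linked.
Round 5: R3 [sso_linked & can_write -> quota_ok]; R4 [sso_linked -> can_read]. New: quota_ok, can_read.
Round 6: R1 [quota_ok & sso_linked -> owner]; R12 [quota_ok -> role_editor]. New: owner, role_editor.

admin_console, audit_required, can_invite, can_publish, can_read, can_write, elevated, export_allowed, member_of_group, owner, quota_ok, restricted_mode, role_editor, role_viewer, sso_linked, token_valid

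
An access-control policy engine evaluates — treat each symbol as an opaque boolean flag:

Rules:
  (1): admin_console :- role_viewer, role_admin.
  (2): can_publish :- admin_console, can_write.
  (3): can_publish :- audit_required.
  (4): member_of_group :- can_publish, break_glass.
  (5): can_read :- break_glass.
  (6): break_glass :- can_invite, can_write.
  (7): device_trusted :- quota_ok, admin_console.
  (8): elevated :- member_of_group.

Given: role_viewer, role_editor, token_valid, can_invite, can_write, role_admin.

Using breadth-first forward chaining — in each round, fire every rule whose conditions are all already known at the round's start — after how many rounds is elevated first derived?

Round 1: (1) [admin_console :- role_viewer, role_admin.]; (6) [break_glass :- can_invite, can_write.]. New: admin_console, break_glass.
Round 2: (2) [can_publish :- admin_console, can_write.]; (5) [can_read :- break_glass.]. New: can_publish, can_read.
Round 3: (4) [member_of_group :- can_publish, break_glass.]. New: member_of_group.
Round 4: (8) [elevated :- member_of_group.]. New: elevated.
elevated first appears in round 4.

4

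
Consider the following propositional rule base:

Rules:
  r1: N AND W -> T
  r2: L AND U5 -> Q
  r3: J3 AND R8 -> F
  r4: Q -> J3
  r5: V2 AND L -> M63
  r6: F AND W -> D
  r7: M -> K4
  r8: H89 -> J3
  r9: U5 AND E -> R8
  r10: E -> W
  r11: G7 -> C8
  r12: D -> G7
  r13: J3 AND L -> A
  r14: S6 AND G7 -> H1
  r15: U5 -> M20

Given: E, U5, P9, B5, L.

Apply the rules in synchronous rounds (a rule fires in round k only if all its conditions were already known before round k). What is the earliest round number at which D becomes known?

Round 1 fires r2, r9, r10, r15, giving Q, R8, W, M20.
Round 2 fires r4, giving J3.
Round 3 fires r3, r13, giving F, A.
Round 4 fires r6, giving D.
D first appears in round 4.

4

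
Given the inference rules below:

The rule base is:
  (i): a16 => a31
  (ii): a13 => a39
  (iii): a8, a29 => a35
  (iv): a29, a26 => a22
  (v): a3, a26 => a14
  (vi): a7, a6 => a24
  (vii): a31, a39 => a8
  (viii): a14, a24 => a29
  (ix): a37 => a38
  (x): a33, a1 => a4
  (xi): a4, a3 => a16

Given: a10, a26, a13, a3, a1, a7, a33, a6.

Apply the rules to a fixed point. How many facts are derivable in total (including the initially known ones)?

18

Round 1 — (ii), (v), (vi), (x), derive a39, a14, a24, a4.
Round 2 — (viii), (xi), derive a29, a16.
Round 3 — (i), (iv), derive a31, a22.
Round 4 — (vii), derive a8.
Round 5 — (iii), derive a35.
Closure: {a1, a10, a13, a14, a16, a22, a24, a26, a29, a3, a31, a33, a35, a39, a4, a6, a7, a8} — 18 facts.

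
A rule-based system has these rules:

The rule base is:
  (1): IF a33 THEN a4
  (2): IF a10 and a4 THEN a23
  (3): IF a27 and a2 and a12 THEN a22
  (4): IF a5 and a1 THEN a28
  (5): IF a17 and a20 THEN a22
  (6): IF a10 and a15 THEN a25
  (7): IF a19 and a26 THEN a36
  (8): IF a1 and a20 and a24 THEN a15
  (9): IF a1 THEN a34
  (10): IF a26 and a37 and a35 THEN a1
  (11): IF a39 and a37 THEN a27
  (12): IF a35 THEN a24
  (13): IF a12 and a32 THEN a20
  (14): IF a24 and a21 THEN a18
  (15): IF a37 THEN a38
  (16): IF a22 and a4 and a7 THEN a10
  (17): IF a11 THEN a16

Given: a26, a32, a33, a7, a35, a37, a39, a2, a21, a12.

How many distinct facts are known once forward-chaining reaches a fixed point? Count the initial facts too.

23

Round 1 fires (1), (10), (11), (12), (13), (15), giving a4, a1, a27, a24, a20, a38.
Round 2 fires (3), (8), (9), (14), giving a22, a15, a34, a18.
Round 3 fires (16), giving a10.
Round 4 fires (2), (6), giving a23, a25.
Closure: {a1, a10, a12, a15, a18, a2, a20, a21, a22, a23, a24, a25, a26, a27, a32, a33, a34, a35, a37, a38, a39, a4, a7} — 23 facts.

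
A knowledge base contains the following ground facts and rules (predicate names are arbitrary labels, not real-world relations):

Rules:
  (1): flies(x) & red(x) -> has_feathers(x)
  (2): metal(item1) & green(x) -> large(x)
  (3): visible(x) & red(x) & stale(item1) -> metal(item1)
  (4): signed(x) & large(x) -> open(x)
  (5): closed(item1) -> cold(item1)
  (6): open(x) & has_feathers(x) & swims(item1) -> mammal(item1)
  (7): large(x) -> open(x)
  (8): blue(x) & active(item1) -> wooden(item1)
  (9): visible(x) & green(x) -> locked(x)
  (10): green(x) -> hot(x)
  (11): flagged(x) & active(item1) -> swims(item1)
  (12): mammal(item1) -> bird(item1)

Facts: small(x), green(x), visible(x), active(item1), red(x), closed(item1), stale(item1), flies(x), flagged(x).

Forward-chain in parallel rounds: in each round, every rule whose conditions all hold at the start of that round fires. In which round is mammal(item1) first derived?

4

Round 1 fires (1), (3), (5), (9), (10), (11), giving has_feathers(x), metal(item1), cold(item1), locked(x), hot(x), swims(item1).
Round 2 fires (2), giving large(x).
Round 3 fires (7), giving open(x).
Round 4 fires (6), giving mammal(item1).
mammal(item1) first appears in round 4.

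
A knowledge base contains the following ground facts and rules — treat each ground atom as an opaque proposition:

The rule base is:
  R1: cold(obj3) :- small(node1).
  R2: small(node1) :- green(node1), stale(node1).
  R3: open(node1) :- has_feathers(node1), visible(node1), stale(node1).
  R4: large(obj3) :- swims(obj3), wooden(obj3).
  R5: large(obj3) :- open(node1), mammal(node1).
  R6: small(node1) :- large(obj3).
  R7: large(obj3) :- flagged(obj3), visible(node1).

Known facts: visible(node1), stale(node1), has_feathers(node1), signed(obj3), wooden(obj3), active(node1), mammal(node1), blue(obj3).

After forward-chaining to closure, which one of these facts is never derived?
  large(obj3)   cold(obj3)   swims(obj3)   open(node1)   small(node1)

Round 1 fires R3, giving open(node1).
Round 2 fires R5, giving large(obj3).
Round 3 fires R6, giving small(node1).
Round 4 fires R1, giving cold(obj3).
Derived: large(obj3) (round 2), small(node1) (round 3), open(node1) (round 1), cold(obj3) (round 4). swims(obj3) never appears in any round.

swims(obj3)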